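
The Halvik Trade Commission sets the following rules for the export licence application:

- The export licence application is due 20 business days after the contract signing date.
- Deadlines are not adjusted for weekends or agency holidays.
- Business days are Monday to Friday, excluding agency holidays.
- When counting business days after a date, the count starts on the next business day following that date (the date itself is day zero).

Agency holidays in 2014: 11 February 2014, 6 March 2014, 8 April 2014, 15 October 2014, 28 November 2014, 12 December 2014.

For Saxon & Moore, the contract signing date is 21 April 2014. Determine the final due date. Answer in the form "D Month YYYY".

Starting the day after 21 April 2014 and counting 20 business days lands on 19 May 2014.
19 May 2014 is a Monday; no weekend or holiday adjustment applies.
So the filing is due 19 May 2014.

19 May 2014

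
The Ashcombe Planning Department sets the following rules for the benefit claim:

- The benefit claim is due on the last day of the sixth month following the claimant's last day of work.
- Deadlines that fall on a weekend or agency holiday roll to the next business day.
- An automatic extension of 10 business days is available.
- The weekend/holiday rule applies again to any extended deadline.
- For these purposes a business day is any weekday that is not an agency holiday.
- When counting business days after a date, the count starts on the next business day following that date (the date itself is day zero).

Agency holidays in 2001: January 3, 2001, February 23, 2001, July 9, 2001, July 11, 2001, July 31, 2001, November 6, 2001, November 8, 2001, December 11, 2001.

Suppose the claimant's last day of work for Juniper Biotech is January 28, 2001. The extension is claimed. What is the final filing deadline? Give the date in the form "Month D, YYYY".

August 15, 2001

6 months after January 28, 2001 is July 2001; that month ends on July 31, 2001.
July 31, 2001 is a listed holiday, so it moves to the next business day, August 1, 2001 (Wednesday).
The 10-business-day extension runs from August 1, 2001 to August 15, 2001.
August 15, 2001 falls on a Wednesday, which is a business day, so no adjustment is needed.
So the filing is due August 15, 2001.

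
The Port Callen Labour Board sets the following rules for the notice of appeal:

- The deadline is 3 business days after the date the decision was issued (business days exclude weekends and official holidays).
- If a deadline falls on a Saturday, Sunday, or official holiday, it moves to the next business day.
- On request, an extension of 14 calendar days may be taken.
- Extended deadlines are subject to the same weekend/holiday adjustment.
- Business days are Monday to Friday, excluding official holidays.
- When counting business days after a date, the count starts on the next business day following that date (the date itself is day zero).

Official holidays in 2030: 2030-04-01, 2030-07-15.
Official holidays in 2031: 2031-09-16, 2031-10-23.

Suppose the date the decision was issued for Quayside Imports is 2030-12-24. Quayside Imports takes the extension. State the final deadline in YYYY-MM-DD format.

2031-01-10

Starting the day after 2030-12-24 and counting 3 business days lands on 2030-12-27.
2030-12-27 falls on a Friday, which is a business day, so no adjustment is needed.
Applying the 14-calendar-day extension: 2030-12-27 + 14 days = 2031-01-10.
2031-01-10 falls on a Friday, which is a business day, so no adjustment is needed.
Deadline: 2031-01-10.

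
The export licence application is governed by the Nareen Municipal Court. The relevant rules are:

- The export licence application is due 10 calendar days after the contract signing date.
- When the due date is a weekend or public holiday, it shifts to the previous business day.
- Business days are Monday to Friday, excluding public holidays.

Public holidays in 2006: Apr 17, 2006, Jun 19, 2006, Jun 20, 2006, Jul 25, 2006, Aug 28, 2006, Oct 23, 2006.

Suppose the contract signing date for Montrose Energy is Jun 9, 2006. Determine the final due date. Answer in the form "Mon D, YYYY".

Jun 16, 2006

From Jun 9, 2006, 10 calendar days later is Jun 19, 2006.
Jun 19, 2006 is a listed holiday; the preceding business day is Jun 16, 2006 (Friday).
Final deadline: Jun 16, 2006.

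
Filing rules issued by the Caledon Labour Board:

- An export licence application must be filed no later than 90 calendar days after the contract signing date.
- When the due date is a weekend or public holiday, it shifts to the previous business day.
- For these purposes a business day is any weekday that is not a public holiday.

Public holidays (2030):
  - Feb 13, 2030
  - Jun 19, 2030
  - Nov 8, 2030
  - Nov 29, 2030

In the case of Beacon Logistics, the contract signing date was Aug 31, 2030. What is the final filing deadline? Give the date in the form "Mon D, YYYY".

Nov 28, 2030

90 calendar days after Aug 31, 2030 is Nov 29, 2030.
Nov 29, 2030 is a listed holiday; the preceding business day is Nov 28, 2030 (Thursday).
The final due date is Nov 28, 2030.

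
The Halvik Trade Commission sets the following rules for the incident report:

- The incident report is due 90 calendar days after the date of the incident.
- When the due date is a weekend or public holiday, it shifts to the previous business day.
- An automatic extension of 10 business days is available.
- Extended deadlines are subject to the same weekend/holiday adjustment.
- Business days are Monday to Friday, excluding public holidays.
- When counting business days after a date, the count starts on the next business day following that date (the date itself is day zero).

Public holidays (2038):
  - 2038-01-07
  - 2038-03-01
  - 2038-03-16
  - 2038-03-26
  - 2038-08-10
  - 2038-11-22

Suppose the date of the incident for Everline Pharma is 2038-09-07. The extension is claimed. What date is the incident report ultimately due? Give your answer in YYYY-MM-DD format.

2038-12-20

90 calendar days after 2038-09-07 is 2038-12-06.
2038-12-06 (Monday) is already a business day.
Applying the 10-business-day extension: 10 business days after 2038-12-06 is 2038-12-20.
2038-12-20 falls on a Monday, which is a business day, so no adjustment is needed.
So the filing is due 2038-12-20.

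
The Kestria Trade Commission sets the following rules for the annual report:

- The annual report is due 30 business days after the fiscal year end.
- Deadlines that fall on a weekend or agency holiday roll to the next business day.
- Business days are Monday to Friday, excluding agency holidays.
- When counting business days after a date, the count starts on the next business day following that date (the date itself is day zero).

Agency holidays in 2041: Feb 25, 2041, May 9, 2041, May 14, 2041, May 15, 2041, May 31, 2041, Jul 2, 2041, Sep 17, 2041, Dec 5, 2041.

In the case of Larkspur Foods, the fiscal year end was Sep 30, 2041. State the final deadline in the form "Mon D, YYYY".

Counting 30 business days after Sep 30, 2041 (skipping weekends and listed holidays) reaches Nov 11, 2041.
Nov 11, 2041 falls on a Monday, which is a business day, so no adjustment is needed.
The final due date is Nov 11, 2041.

Nov 11, 2041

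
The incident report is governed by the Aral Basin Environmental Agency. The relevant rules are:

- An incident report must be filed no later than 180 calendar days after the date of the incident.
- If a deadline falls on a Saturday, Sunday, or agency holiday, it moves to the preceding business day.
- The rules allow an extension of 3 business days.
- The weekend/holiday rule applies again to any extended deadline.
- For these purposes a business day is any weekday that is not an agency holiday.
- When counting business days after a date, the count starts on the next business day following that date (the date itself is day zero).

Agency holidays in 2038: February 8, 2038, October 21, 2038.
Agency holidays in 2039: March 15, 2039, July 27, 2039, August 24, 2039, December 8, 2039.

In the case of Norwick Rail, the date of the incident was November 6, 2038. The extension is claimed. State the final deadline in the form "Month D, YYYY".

May 10, 2039

180 calendar days after November 6, 2038 is May 5, 2039.
May 5, 2039 falls on a Thursday, which is a business day, so no adjustment is needed.
The 3-business-day extension runs from May 5, 2039 to May 10, 2039.
May 10, 2039 is a Tuesday and not a listed holiday, so it stands.
Final deadline: May 10, 2039.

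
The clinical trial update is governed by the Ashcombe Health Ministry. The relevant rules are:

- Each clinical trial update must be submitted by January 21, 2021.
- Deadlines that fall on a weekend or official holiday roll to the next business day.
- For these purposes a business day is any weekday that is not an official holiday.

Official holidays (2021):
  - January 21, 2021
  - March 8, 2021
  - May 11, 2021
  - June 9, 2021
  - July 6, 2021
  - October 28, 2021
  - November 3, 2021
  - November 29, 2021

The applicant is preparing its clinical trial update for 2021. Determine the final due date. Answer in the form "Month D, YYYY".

The statutory due date is January 21, 2021.
January 21, 2021 is a listed holiday, so it moves to the next business day, January 22, 2021 (Friday).
Final deadline: January 22, 2021.

January 22, 2021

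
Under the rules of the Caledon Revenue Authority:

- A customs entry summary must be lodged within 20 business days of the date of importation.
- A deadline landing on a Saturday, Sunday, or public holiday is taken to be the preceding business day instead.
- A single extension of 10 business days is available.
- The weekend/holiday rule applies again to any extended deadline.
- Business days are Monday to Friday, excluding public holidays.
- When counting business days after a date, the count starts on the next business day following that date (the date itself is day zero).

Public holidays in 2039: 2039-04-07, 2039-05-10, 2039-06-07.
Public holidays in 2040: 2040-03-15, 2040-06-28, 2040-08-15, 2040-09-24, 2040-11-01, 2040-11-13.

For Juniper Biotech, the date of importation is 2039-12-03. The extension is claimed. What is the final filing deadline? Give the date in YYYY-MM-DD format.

2040-01-13

Starting the day after 2039-12-03 and counting 20 business days lands on 2039-12-30.
2039-12-30 (Friday) is already a business day.
Counting 10 further business days from 2039-12-30 reaches 2040-01-13.
2040-01-13 (Friday) is already a business day.
Deadline: 2040-01-13.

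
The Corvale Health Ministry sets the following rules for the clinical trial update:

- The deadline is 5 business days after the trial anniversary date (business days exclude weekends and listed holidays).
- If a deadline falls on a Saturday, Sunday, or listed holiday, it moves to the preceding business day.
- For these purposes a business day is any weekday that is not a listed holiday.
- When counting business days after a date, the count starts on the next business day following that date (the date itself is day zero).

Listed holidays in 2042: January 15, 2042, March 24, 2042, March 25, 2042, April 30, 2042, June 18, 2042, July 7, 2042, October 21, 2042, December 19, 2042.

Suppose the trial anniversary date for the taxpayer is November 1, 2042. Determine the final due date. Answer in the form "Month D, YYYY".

November 7, 2042

Starting the day after November 1, 2042 and counting 5 business days lands on November 7, 2042.
November 7, 2042 (Friday) is already a business day.
So the filing is due November 7, 2042.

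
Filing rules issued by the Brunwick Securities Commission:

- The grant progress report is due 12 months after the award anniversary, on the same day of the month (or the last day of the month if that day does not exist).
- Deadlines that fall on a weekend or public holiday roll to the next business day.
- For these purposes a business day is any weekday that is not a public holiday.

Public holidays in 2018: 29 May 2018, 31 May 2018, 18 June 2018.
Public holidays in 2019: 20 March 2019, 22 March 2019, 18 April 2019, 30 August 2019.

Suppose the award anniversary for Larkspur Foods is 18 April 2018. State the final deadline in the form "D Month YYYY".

Moving 12 months forward from 18 April 2018 on the corresponding day gives 18 April 2019.
18 April 2019 falls on a listed holiday. Rolling to the next business day gives 19 April 2019, a Friday.
So the filing is due 19 April 2019.

19 April 2019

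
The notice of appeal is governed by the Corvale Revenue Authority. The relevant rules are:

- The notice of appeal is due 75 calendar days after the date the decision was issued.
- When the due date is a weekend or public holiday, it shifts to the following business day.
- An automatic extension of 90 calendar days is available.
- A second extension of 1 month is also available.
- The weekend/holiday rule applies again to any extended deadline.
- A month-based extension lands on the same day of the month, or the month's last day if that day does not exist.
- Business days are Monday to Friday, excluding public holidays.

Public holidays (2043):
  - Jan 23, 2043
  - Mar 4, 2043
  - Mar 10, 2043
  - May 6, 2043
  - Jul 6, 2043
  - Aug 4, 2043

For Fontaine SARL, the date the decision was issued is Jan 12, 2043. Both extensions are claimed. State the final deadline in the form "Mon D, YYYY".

Jul 29, 2043

From Jan 12, 2043, 75 calendar days later is Mar 28, 2043.
Mar 28, 2043 falls on a Saturday. Rolling to the next business day gives Mar 30, 2043, a Monday.
The 90-calendar-day extension moves the deadline from Mar 30, 2043 to Jun 28, 2043.
Because Jun 28, 2043 is a Sunday, the deadline becomes Jun 29, 2043 (Monday).
The 1 month extension carries Jun 29, 2043 to Jul 29, 2043.
Jul 29, 2043 is a Wednesday and not a listed holiday, so it stands.
So the filing is due Jul 29, 2043.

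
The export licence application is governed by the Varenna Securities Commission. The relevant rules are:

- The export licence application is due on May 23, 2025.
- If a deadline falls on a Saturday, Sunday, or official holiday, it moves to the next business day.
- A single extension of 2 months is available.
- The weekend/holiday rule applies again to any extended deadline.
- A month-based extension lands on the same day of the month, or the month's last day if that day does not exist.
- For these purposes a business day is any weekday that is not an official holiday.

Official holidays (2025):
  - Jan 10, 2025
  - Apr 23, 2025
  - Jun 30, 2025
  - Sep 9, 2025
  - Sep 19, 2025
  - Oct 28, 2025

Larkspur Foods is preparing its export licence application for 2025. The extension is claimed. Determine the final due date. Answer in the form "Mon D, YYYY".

The statutory due date is May 23, 2025.
May 23, 2025 falls on a Friday, which is a business day, so no adjustment is needed.
Add 2 months to May 23, 2025: Jul 23, 2025.
Since Jul 23, 2025 is a Wednesday and not a holiday, the date is unchanged.
Deadline: Jul 23, 2025.

Jul 23, 2025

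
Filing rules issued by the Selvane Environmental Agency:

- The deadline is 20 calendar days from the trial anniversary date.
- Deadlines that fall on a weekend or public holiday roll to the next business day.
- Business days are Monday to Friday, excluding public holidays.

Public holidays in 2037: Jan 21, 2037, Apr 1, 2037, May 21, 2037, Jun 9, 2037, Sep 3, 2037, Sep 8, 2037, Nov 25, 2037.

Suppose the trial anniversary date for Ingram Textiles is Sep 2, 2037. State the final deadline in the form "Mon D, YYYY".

From Sep 2, 2037, 20 calendar days later is Sep 22, 2037.
Sep 22, 2037 is a Tuesday and not a listed holiday, so it stands.
The final due date is Sep 22, 2037.

Sep 22, 2037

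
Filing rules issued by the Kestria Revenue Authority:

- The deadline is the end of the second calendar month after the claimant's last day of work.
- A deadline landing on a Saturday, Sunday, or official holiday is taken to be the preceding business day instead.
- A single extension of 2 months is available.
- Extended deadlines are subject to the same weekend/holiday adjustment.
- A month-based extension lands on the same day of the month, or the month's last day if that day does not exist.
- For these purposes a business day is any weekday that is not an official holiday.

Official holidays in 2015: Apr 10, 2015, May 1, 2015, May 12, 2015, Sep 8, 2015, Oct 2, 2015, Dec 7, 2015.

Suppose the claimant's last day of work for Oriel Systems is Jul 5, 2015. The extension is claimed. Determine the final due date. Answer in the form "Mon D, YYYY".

The second month after Jul 5, 2015 is September 2015, whose last day is Sep 30, 2015.
Sep 30, 2015 (Wednesday) is already a business day.
Add 2 months to Sep 30, 2015: Nov 30, 2015.
Nov 30, 2015 (Monday) is already a business day.
Deadline: Nov 30, 2015.

Nov 30, 2015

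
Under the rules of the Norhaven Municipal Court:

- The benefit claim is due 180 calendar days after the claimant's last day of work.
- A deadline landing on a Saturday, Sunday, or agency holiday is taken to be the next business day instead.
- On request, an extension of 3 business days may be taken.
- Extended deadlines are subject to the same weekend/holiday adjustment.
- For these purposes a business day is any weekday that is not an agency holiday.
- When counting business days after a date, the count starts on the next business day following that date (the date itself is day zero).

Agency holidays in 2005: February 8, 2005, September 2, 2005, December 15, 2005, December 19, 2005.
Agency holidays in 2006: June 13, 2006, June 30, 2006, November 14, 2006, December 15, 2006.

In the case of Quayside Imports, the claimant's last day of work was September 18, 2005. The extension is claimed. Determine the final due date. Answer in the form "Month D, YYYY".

March 22, 2006

Adding 180 calendar days to September 18, 2005 gives March 17, 2006.
March 17, 2006 (Friday) is already a business day.
Counting 3 further business days from March 17, 2006 reaches March 22, 2006.
March 22, 2006 (Wednesday) is already a business day.
So the filing is due March 22, 2006.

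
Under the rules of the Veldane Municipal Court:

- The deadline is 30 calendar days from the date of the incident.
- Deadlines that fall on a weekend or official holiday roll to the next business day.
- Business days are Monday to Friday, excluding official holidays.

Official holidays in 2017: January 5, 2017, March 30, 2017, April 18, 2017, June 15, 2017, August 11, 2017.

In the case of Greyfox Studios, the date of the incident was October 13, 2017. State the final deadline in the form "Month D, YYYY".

From October 13, 2017, 30 calendar days later is November 12, 2017.
November 12, 2017 falls on a Sunday. Rolling to the next business day gives November 13, 2017, a Monday.
Final deadline: November 13, 2017.

November 13, 2017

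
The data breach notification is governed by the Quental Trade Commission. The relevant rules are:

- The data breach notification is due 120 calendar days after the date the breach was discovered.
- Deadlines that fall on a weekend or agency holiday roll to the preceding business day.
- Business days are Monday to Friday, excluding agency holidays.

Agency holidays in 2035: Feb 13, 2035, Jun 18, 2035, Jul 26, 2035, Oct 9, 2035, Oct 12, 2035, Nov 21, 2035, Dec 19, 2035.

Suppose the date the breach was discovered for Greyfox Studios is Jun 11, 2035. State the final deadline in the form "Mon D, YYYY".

Oct 8, 2035

120 calendar days after Jun 11, 2035 is Oct 9, 2035.
Oct 9, 2035 falls on a listed holiday. Rolling to the preceding business day gives Oct 8, 2035, a Monday.
Final deadline: Oct 8, 2035.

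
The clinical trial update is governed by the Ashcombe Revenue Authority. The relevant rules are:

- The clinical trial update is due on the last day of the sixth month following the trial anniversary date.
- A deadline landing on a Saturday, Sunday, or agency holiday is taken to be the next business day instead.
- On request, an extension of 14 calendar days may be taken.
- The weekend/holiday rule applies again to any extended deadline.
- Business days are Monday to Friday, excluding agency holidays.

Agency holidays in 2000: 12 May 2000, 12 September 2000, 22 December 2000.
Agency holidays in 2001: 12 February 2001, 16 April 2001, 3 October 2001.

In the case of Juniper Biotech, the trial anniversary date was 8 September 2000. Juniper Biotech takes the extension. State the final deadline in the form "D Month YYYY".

17 April 2001

6 months after 8 September 2000 is March 2001; that month ends on 31 March 2001.
31 March 2001 is a Saturday, so it moves to the next business day, 2 April 2001 (Monday).
Applying the 14-calendar-day extension: 2 April 2001 + 14 days = 16 April 2001.
16 April 2001 is a listed holiday, so it moves to the next business day, 17 April 2001 (Tuesday).
So the filing is due 17 April 2001.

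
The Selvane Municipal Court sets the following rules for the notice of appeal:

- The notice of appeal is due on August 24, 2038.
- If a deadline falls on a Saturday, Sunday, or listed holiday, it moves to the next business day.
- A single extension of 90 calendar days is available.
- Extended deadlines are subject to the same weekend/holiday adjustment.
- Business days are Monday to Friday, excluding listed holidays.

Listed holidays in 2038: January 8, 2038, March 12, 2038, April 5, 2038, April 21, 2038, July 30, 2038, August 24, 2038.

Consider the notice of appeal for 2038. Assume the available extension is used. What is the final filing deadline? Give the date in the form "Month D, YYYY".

November 23, 2038

Start from the fixed due date, August 24, 2038.
August 24, 2038 is a listed holiday; the next business day is August 25, 2038 (Wednesday).
The 90-calendar-day extension moves the deadline from August 25, 2038 to November 23, 2038.
November 23, 2038 falls on a Tuesday, which is a business day, so no adjustment is needed.
Final deadline: November 23, 2038.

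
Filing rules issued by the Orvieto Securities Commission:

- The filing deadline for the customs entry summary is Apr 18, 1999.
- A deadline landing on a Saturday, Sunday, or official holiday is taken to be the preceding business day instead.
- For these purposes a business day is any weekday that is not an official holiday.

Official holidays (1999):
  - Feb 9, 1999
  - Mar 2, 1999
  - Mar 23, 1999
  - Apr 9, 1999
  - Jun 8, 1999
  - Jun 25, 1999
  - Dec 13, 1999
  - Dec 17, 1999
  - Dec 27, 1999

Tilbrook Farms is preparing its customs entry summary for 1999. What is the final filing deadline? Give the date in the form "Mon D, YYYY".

Apr 16, 1999

Start from the fixed due date, Apr 18, 1999.
Apr 18, 1999 is a Sunday; the preceding business day is Apr 16, 1999 (Friday).
Final deadline: Apr 16, 1999.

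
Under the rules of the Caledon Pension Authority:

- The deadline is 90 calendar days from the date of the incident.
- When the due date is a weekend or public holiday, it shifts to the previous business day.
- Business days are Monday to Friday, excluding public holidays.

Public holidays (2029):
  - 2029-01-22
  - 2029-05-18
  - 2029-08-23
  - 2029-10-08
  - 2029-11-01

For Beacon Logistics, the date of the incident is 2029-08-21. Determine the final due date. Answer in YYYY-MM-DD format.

2029-11-19

90 calendar days after 2029-08-21 is 2029-11-19.
Since 2029-11-19 is a Monday and not a holiday, the date is unchanged.
Final deadline: 2029-11-19.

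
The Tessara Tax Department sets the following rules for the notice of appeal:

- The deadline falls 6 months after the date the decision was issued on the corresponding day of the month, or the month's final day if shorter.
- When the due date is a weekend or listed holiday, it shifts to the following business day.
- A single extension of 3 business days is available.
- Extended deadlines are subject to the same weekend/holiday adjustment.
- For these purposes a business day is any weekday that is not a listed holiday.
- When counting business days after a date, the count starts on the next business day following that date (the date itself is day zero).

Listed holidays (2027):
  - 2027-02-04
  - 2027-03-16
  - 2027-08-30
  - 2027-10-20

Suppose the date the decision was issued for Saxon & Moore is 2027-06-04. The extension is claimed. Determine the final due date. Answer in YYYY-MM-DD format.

6 months after 2027-06-04, on the same day of the month, is 2027-12-04.
2027-12-04 falls on a Saturday. Rolling to the next business day gives 2027-12-06, a Monday.
Counting 3 further business days from 2027-12-06 reaches 2027-12-09.
Since 2027-12-09 is a Thursday and not a holiday, the date is unchanged.
So the filing is due 2027-12-09.

2027-12-09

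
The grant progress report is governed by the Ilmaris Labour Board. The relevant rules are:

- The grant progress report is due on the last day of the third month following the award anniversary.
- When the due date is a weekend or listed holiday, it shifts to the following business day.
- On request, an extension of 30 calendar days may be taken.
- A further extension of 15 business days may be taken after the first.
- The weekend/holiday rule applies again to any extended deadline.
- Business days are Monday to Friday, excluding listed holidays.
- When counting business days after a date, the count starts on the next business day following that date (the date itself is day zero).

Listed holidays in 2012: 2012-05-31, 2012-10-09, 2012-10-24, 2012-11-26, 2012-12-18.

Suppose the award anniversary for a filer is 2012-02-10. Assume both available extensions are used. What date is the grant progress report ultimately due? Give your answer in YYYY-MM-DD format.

The third month after 2012-02-10 is May 2012, whose last day is 2012-05-31.
2012-05-31 falls on a listed holiday. Rolling to the next business day gives 2012-06-01, a Friday.
The 30-calendar-day extension moves the deadline from 2012-06-01 to 2012-07-01.
2012-07-01 is a Sunday, so it moves to the next business day, 2012-07-02 (Monday).
Counting 15 further business days from 2012-07-02 reaches 2012-07-23.
2012-07-23 is a Monday and not a listed holiday, so it stands.
So the filing is due 2012-07-23.

2012-07-23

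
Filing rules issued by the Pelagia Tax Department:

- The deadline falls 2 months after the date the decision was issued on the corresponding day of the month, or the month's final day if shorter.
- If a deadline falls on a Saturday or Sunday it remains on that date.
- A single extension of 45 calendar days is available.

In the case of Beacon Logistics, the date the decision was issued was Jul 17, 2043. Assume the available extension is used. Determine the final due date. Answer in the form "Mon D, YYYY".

Nov 1, 2043

2 months after Jul 17, 2043, on the same day of the month, is Sep 17, 2043.
No adjustment is made for weekends or holidays, so Sep 17, 2043 stands.
The 45-calendar-day extension moves the deadline from Sep 17, 2043 to Nov 1, 2043.
Nov 1, 2043 falls on a Sunday. The rules make no weekend/holiday allowance, so it remains Nov 1, 2043.
So the filing is due Nov 1, 2043.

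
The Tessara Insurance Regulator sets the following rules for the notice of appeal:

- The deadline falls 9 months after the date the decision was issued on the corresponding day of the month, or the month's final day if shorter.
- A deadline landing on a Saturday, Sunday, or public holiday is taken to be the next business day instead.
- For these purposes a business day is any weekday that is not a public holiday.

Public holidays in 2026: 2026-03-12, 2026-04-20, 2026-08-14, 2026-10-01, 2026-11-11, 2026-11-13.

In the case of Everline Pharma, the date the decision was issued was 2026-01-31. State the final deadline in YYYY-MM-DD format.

2026-11-02

Moving 9 months forward from 2026-01-31 on the corresponding day gives 2026-10-31.
Because 2026-10-31 is a Saturday, the deadline becomes 2026-11-02 (Monday).
Final deadline: 2026-11-02.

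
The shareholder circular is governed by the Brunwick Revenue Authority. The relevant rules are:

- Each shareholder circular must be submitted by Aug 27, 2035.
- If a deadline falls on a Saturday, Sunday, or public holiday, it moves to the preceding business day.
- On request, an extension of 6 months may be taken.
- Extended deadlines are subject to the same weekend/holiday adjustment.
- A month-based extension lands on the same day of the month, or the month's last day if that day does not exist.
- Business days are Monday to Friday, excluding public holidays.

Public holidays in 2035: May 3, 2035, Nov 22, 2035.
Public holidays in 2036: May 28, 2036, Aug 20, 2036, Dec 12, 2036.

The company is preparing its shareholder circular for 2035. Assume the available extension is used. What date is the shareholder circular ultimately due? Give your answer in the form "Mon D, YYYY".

Start from the fixed due date, Aug 27, 2035.
Aug 27, 2035 is a Monday and not a listed holiday, so it stands.
Add 6 months to Aug 27, 2035: Feb 27, 2036.
Feb 27, 2036 (Wednesday) is already a business day.
Deadline: Feb 27, 2036.

Feb 27, 2036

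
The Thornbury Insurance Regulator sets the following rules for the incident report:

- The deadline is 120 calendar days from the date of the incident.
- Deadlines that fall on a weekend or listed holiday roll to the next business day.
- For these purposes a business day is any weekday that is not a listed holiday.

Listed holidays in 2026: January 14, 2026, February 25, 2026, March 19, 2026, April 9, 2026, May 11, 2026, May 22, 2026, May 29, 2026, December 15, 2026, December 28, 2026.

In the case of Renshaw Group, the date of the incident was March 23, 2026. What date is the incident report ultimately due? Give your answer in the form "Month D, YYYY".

From March 23, 2026, 120 calendar days later is July 21, 2026.
July 21, 2026 is a Tuesday and not a listed holiday, so it stands.
So the filing is due July 21, 2026.

July 21, 2026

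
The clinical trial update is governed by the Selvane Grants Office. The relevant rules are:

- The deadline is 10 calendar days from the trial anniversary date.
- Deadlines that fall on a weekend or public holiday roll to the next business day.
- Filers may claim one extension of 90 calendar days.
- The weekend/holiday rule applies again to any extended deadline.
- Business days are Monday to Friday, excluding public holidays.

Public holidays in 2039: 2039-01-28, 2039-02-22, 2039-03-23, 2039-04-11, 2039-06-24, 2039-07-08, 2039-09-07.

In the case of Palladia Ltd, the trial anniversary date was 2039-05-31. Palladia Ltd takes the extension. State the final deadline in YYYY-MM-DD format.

From 2039-05-31, 10 calendar days later is 2039-06-10.
2039-06-10 is a Friday and not a listed holiday, so it stands.
Applying the 90-calendar-day extension: 2039-06-10 + 90 days = 2039-09-08.
2039-09-08 (Thursday) is already a business day.
So the filing is due 2039-09-08.

2039-09-08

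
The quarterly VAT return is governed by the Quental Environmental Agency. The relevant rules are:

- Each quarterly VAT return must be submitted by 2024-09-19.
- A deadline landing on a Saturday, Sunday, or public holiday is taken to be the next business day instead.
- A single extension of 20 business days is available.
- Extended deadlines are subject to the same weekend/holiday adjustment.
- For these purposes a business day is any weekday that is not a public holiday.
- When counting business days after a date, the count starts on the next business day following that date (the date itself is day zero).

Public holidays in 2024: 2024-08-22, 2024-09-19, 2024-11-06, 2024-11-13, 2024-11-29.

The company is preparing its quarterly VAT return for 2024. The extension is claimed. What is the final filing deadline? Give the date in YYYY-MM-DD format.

The stated deadline is 2024-09-19.
Because 2024-09-19 is a listed holiday, the deadline becomes 2024-09-20 (Friday).
Applying the 20-business-day extension: 20 business days after 2024-09-20 is 2024-10-18.
2024-10-18 (Friday) is already a business day.
Final deadline: 2024-10-18.

2024-10-18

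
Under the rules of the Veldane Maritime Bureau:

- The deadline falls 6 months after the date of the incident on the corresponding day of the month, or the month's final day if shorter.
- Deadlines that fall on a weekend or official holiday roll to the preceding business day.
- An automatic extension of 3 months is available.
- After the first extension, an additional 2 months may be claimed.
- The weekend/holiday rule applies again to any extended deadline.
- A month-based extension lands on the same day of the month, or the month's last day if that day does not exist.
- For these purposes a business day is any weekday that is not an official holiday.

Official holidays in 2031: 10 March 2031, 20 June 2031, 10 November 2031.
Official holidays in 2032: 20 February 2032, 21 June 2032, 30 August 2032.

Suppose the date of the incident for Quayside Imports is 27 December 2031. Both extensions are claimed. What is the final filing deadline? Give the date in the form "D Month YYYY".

24 November 2032

Moving 6 months forward from 27 December 2031 on the corresponding day gives 27 June 2032.
27 June 2032 is a Sunday, so it moves to the preceding business day, 25 June 2032 (Friday).
The 3 months extension carries 25 June 2032 to 25 September 2032.
25 September 2032 is a Saturday, so it moves to the preceding business day, 24 September 2032 (Friday).
Applying the 2 months extension: 2 months after 24 September 2032 is 24 November 2032.
Since 24 November 2032 is a Wednesday and not a holiday, the date is unchanged.
Final deadline: 24 November 2032.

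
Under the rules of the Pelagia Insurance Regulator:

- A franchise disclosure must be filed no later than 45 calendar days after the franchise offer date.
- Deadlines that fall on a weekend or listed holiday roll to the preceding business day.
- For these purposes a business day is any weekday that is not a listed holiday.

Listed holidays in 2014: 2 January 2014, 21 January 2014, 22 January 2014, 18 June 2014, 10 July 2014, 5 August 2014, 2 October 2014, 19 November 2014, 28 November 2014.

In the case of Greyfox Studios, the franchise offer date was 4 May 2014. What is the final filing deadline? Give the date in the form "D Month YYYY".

From 4 May 2014, 45 calendar days later is 18 June 2014.
18 June 2014 falls on a listed holiday. Rolling to the preceding business day gives 17 June 2014, a Tuesday.
The final due date is 17 June 2014.

17 June 2014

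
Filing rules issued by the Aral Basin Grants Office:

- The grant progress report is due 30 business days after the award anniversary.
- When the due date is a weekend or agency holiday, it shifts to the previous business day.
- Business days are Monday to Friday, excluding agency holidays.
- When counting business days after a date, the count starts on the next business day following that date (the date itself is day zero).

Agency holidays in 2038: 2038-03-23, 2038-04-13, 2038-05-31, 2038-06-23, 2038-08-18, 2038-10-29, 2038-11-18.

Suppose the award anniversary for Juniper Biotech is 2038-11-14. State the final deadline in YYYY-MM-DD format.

Counting 30 business days after 2038-11-14 (skipping weekends and listed holidays) reaches 2038-12-27.
2038-12-27 is a Monday and not a listed holiday, so it stands.
Deadline: 2038-12-27.

2038-12-27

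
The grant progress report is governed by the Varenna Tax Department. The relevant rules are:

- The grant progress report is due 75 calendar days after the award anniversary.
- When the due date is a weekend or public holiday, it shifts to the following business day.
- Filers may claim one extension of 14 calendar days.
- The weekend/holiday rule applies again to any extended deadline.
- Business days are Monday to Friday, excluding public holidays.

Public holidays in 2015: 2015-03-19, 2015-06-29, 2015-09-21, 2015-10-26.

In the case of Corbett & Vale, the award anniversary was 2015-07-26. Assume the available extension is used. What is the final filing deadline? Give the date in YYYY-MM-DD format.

From 2015-07-26, 75 calendar days later is 2015-10-09.
2015-10-09 is a Friday and not a listed holiday, so it stands.
The 14-calendar-day extension moves the deadline from 2015-10-09 to 2015-10-23.
2015-10-23 (Friday) is already a business day.
Final deadline: 2015-10-23.

2015-10-23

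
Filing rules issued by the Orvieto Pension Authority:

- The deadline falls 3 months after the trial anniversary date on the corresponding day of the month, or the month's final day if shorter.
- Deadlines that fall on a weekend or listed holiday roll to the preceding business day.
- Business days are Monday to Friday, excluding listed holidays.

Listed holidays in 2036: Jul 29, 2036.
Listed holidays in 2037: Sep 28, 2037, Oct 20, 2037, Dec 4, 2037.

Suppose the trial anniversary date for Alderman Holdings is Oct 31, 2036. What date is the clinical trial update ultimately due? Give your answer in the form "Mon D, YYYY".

3 months from Oct 31, 2036 is Jan 31, 2037.
Because Jan 31, 2037 is a Saturday, the deadline becomes Jan 30, 2037 (Friday).
So the filing is due Jan 30, 2037.

Jan 30, 2037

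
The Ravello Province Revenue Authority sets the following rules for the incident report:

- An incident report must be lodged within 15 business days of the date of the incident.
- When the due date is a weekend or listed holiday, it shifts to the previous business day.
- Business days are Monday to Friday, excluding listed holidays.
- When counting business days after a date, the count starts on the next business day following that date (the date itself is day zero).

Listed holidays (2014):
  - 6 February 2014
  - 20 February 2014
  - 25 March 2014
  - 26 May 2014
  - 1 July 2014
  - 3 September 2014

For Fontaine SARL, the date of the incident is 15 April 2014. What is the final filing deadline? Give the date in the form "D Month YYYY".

15 business days after 15 April 2014, excluding weekends and holidays, is 6 May 2014.
6 May 2014 falls on a Tuesday, which is a business day, so no adjustment is needed.
The final due date is 6 May 2014.

6 May 2014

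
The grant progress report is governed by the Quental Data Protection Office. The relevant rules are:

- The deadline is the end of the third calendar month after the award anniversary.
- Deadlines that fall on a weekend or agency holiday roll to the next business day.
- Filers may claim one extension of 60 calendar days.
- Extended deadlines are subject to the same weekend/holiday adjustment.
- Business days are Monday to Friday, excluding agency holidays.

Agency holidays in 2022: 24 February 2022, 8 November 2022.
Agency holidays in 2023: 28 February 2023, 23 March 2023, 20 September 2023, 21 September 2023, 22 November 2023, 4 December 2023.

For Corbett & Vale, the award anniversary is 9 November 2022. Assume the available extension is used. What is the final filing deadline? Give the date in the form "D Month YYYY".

3 months after 9 November 2022 is February 2023; that month ends on 28 February 2023.
28 February 2023 is a listed holiday, so it moves to the next business day, 1 March 2023 (Wednesday).
With the 60-day extension, 1 March 2023 becomes 30 April 2023.
30 April 2023 falls on a Sunday. Rolling to the next business day gives 1 May 2023, a Monday.
The final due date is 1 May 2023.

1 May 2023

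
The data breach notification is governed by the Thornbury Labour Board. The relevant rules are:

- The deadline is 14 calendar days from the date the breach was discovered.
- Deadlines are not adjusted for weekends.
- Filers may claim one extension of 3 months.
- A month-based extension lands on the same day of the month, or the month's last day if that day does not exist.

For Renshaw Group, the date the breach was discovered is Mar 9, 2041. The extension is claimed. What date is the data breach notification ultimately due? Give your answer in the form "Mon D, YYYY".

Jun 23, 2041

14 calendar days after Mar 9, 2041 is Mar 23, 2041.
Mar 23, 2041 is a Saturday; no weekend or holiday adjustment applies.
Applying the 3 months extension: 3 months after Mar 23, 2041 is Jun 23, 2041.
No adjustment is made for weekends or holidays, so Jun 23, 2041 stands.
So the filing is due Jun 23, 2041.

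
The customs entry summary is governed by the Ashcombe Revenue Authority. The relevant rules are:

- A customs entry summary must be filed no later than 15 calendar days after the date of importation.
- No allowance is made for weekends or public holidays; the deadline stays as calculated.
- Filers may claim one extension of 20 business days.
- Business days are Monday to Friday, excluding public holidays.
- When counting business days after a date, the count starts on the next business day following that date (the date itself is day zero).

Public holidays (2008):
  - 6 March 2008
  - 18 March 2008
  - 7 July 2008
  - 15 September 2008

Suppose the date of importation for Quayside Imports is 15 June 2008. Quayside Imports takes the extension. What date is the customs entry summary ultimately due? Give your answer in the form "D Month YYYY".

Trigger date 15 June 2008 + 15 calendar days = 30 June 2008.
30 June 2008 is a Monday; no weekend or holiday adjustment applies.
The 20-business-day extension runs from 30 June 2008 to 29 July 2008.
29 July 2008 falls on a Tuesday. The rules make no weekend/holiday allowance, so it remains 29 July 2008.
Deadline: 29 July 2008.

29 July 2008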